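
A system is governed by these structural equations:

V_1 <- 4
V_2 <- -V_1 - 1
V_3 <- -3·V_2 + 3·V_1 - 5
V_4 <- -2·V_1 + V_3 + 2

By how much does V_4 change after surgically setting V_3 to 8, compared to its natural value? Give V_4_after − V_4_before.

-14

The intervention breaks the incoming arrows to V_3: V_3 <- -3·V_2 + 3·V_1 - 5 no longer applies, and V_3 = 8.
V_4 = -2·V_1 + V_3 + 2  [with V_1=4, V_3=8]  = 2
Without intervention: V_2 = -V_1 - 1  [with V_1=4]  = -5; V_3 = -3·V_2 + 3·V_1 - 5  [with V_2=-5, V_1=4]  = 22; V_4 = -2·V_1 + V_3 + 2  [with V_1=4, V_3=22]  = 16.
Change = 2 − 16 = -14.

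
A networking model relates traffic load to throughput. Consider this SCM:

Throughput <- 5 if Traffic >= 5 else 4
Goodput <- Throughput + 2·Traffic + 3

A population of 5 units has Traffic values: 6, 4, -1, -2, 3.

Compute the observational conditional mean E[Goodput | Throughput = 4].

E[Goodput|Throughput=4] averages over only the 4 units with Throughput=4 (Traffic = 4, -1, -2, 3): Goodput = 15, 5, 3, 13, mean 9.

9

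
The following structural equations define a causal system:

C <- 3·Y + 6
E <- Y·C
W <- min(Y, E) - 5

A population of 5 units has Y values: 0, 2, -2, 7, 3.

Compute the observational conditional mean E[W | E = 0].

-6

Observing E=0 restricts to units where E's equation naturally yields 0: Y ∈ {0, -2}. In that subpopulation W = -5, -7, mean -6.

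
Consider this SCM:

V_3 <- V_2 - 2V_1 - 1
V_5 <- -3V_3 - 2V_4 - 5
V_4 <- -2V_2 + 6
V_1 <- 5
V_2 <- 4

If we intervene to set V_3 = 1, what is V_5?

-4

do(V_3=1) replaces the equation V_3 <- V_2 - 2V_1 - 1 with the constant V_3 = 1.
V_4 = -2V_2 + 6  [with V_2=4]  = -2
V_5 = -3V_3 - 2V_4 - 5  [with V_3=1, V_4=-2]  = -4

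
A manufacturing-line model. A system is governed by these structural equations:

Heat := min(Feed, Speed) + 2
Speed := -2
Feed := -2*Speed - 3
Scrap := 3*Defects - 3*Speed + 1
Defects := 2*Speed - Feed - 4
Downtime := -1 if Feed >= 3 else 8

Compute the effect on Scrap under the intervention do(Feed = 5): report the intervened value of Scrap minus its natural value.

do(Feed=5) replaces the equation Feed := -2*Speed - 3 with the constant Feed = 5.
Defects = 2*Speed - Feed - 4  [with Speed=-2, Feed=5]  = -13
Scrap = 3*Defects - 3*Speed + 1  [with Defects=-13, Speed=-2]  = -32
Without intervention: Feed = -2*Speed - 3  [with Speed=-2]  = 1; Defects = 2*Speed - Feed - 4  [with Speed=-2, Feed=1]  = -9; Scrap = 3*Defects - 3*Speed + 1  [with Defects=-9, Speed=-2]  = -20.
Change = -32 − (-20) = -12.

-12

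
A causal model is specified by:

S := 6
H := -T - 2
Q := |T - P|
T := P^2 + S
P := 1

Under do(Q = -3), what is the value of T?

Under do(Q=-3), the mechanism Q := |T - P| is discarded; Q is fixed at -3.
Since T is not a descendant of the intervened variable, it is unaffected.
T = P^2 + S  [with P=1, S=6]  = 7

7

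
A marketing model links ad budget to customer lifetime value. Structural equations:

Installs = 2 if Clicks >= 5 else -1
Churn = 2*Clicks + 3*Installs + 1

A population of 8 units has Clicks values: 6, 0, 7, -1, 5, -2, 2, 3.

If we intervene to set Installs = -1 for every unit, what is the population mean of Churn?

do(Installs=-1) breaks Installs's dependence on Clicks. With Installs=-1 fixed, Churn across the units is 10, -2, 12, -4, 8, -6, 2, 4, mean 3.

3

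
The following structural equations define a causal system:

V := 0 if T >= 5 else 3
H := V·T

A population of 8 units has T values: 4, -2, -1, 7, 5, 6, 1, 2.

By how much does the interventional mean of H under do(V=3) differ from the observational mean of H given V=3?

The intervention sets V=3 in all 8 units regardless of T. Recomputing H per unit gives 12, -6, -3, 21, 15, 18, 3, 6; average 8.25.
E[H|V=3] averages over only the 5 units with V=3 (T = 4, -2, -1, 1, 2): H = 12, -6, -3, 3, 6, mean 2.4.
Difference = 8.25 − 2.4 = 5.85.

5.85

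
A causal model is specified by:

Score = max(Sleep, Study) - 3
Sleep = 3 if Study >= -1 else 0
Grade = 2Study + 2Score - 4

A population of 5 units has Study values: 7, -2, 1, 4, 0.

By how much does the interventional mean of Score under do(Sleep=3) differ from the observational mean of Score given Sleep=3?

Under do(Sleep=3), Sleep's equation is replaced by Sleep=3 for every unit. Per-unit Score: 4, 0, 0, 1, 0. Mean = 1.
Observing Sleep=3 restricts to units where Sleep's equation naturally yields 3: Study ∈ {7, 1, 4, 0}. In that subpopulation Score = 4, 0, 1, 0, mean 1.25.
Difference = 1 − 1.25 = -0.25.

-0.25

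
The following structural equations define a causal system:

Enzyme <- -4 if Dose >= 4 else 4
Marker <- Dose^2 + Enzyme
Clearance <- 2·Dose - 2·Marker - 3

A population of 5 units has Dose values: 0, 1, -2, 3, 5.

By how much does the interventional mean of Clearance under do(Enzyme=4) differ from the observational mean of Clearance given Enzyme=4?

The intervention sets Enzyme=4 in all 5 units regardless of Dose. Recomputing Clearance per unit gives -11, -11, -23, -23, -51; average -23.8.
Conditioning on Enzyme=4 selects the 4 unit(s) with Dose ∈ {0, 1, -2, 3}. Their Clearance values: -11, -11, -23, -23. Mean = -17.
Difference = -23.8 − (-17) = -6.8.

-6.8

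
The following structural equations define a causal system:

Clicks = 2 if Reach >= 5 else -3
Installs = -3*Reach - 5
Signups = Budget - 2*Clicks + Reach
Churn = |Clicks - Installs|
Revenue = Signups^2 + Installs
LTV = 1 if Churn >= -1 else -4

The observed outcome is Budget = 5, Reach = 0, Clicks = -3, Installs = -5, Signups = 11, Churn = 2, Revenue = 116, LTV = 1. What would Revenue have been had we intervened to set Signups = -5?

20

Under do(Signups=-5), the mechanism Signups = Budget - 2*Clicks + Reach is discarded; Signups is fixed at -5.
Installs = -3*Reach - 5  [with Reach=0]  = -5
Revenue = Signups^2 + Installs  [with Signups=-5, Installs=-5]  = 20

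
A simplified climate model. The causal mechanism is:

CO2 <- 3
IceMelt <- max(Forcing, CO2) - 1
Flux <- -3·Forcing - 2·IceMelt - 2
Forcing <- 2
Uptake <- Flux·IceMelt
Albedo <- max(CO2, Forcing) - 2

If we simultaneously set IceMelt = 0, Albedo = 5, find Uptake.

Setting IceMelt = 0, Albedo = 5 by intervention discards those variables' equations.
Flux = -3·Forcing - 2·IceMelt - 2  [with Forcing=2, IceMelt=0]  = -8
Uptake = Flux·IceMelt  [with Flux=-8, IceMelt=0]  = 0

0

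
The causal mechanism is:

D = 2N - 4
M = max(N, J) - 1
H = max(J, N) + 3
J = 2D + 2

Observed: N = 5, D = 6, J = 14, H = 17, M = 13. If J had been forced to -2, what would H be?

8

The intervention breaks the incoming arrows to J: J = 2D + 2 no longer applies, and J = -2.
H = max(J, N) + 3  [with J=-2, N=5]  = 8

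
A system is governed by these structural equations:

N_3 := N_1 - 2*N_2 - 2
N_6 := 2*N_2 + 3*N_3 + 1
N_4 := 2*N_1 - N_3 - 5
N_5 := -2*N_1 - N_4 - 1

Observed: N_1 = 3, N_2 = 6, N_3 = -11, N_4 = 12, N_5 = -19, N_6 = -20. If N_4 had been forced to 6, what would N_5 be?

-13

Intervening sets N_4 = 6 and removes its equation (N_4 := 2*N_1 - N_3 - 5).
N_5 = -2*N_1 - N_4 - 1  [with N_1=3, N_4=6]  = -13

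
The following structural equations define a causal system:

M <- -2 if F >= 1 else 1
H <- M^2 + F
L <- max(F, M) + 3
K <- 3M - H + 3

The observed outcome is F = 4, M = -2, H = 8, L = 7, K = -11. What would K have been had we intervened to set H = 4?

-7

do(H=4) replaces the equation H <- M^2 + F with the constant H = 4.
M = -2 if F >= 1 else 1  [with F=4]  = -2
K = 3M - H + 3  [with M=-2, H=4]  = -7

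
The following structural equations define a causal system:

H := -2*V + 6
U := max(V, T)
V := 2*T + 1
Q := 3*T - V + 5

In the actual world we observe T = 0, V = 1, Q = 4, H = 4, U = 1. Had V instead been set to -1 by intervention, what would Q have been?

6

The intervention breaks the incoming arrows to V: V := 2*T + 1 no longer applies, and V = -1.
Q = 3*T - V + 5  [with T=0, V=-1]  = 6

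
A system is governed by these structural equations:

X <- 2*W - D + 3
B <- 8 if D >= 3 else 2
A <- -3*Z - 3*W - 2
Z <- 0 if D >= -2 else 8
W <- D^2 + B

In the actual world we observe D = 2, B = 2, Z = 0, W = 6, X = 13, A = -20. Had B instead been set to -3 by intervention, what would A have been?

-5

Under do(B=-3), the mechanism B <- 8 if D >= 3 else 2 is discarded; B is fixed at -3.
Z = 0 if D >= -2 else 8  [with D=2]  = 0
W = D^2 + B  [with D=2, B=-3]  = 1
A = -3*Z - 3*W - 2  [with Z=0, W=1]  = -5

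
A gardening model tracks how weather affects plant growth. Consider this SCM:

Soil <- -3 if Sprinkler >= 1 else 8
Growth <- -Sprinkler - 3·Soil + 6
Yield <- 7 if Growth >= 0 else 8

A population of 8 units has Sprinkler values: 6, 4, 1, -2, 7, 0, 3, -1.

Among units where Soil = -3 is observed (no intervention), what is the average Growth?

Conditioning on Soil=-3 selects the 5 unit(s) with Sprinkler ∈ {6, 4, 1, 7, 3}. Their Growth values: 9, 11, 14, 8, 12. Mean = 10.8.

10.8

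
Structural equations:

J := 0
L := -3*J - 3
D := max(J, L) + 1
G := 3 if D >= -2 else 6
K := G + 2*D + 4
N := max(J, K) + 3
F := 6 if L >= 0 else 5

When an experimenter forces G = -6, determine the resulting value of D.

Under do(G=-6), the mechanism G := 3 if D >= -2 else 6 is discarded; G is fixed at -6.
Since D is not a descendant of the intervened variable, it is unaffected.
L = -3*J - 3  [with J=0]  = -3
D = max(J, L) + 1  [with J=0, L=-3]  = 1

1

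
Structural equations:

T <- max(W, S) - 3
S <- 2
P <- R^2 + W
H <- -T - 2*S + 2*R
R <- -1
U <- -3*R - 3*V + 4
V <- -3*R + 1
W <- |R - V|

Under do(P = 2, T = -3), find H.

Setting P = 2, T = -3 by intervention discards those variables' equations.
H = -T - 2*S + 2*R  [with T=-3, S=2, R=-1]  = -3

-3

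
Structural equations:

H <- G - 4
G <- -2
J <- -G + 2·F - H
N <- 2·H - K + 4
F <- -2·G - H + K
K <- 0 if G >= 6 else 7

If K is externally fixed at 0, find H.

-6

The intervention breaks the incoming arrows to K: K <- 0 if G >= 6 else 7 no longer applies, and K = 0.
Since H is not a descendant of the intervened variable, it is unaffected.
H = G - 4  [with G=-2]  = -6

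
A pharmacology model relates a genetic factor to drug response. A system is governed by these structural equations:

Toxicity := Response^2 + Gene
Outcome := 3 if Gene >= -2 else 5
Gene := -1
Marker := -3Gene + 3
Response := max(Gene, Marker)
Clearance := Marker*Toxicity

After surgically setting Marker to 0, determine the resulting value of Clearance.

do(Marker=0) replaces the equation Marker := -3Gene + 3 with the constant Marker = 0.
Response = max(Gene, Marker)  [with Gene=-1, Marker=0]  = 0
Toxicity = Response^2 + Gene  [with Response=0, Gene=-1]  = -1
Clearance = Marker*Toxicity  [with Marker=0, Toxicity=-1]  = 0

0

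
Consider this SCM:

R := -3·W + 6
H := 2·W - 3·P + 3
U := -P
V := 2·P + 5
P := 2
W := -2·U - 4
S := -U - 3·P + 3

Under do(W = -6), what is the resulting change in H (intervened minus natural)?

Under do(W=-6), the mechanism W := -2·U - 4 is discarded; W is fixed at -6.
H = 2·W - 3·P + 3  [with W=-6, P=2]  = -15
Without intervention: U = -P  [with P=2]  = -2; W = -2·U - 4  [with U=-2]  = 0; H = 2·W - 3·P + 3  [with W=0, P=2]  = -3.
Change = -15 − (-3) = -12.

-12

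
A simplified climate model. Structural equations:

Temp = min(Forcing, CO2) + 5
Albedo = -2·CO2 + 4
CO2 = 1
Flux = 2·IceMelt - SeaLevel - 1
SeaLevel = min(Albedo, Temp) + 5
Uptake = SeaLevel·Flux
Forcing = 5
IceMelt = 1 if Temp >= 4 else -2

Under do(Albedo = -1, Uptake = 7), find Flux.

-3

Setting Albedo = -1, Uptake = 7 by intervention discards those variables' equations.
Temp = min(Forcing, CO2) + 5  [with Forcing=5, CO2=1]  = 6
IceMelt = 1 if Temp >= 4 else -2  [with Temp=6]  = 1
SeaLevel = min(Albedo, Temp) + 5  [with Albedo=-1, Temp=6]  = 4
Flux = 2·IceMelt - SeaLevel - 1  [with IceMelt=1, SeaLevel=4]  = -3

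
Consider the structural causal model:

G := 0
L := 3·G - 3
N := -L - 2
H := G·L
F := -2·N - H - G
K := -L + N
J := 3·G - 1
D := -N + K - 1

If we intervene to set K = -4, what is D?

Intervening sets K = -4 and removes its equation (K := -L + N).
L = 3·G - 3  [with G=0]  = -3
N = -L - 2  [with L=-3]  = 1
D = -N + K - 1  [with N=1, K=-4]  = -6

-6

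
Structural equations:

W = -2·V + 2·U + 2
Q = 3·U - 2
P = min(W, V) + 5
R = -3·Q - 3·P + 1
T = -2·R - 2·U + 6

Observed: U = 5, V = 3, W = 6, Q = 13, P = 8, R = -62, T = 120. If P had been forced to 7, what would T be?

Under do(P=7), the mechanism P = min(W, V) + 5 is discarded; P is fixed at 7.
Q = 3·U - 2  [with U=5]  = 13
R = -3·Q - 3·P + 1  [with Q=13, P=7]  = -59
T = -2·R - 2·U + 6  [with R=-59, U=5]  = 114

114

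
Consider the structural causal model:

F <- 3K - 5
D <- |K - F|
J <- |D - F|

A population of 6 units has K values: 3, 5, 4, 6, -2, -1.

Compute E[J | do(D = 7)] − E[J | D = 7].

Under do(D=7), D's equation is replaced by D=7 for every unit. Per-unit J: 3, 3, 0, 6, 18, 15. Mean = 7.5.
Conditioning on D=7 selects the 2 unit(s) with K ∈ {6, -1}. Their J values: 6, 15. Mean = 10.5.
Difference = 7.5 − 10.5 = -3.

-3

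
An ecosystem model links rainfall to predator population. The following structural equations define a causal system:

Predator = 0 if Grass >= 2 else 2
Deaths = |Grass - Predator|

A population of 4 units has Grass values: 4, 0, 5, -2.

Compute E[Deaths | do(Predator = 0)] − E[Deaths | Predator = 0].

do(Predator=0) breaks Predator's dependence on Grass. With Predator=0 fixed, Deaths across the units is 4, 0, 5, 2, mean 2.75.
Observing Predator=0 restricts to units where Predator's equation naturally yields 0: Grass ∈ {4, 5}. In that subpopulation Deaths = 4, 5, mean 4.5.
Difference = 2.75 − 4.5 = -1.75.

-1.75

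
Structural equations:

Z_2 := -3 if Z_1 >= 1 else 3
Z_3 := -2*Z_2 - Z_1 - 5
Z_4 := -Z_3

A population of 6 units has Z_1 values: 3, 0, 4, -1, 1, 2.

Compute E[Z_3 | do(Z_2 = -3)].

Under do(Z_2=-3), Z_2's equation is replaced by Z_2=-3 for every unit. Per-unit Z_3: -2, 1, -3, 2, 0, -1. Mean = -0.5.

-0.5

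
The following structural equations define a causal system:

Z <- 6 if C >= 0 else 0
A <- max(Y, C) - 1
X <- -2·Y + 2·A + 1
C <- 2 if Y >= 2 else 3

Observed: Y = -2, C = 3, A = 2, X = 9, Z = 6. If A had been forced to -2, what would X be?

1

The intervention breaks the incoming arrows to A: A <- max(Y, C) - 1 no longer applies, and A = -2.
X = -2·Y + 2·A + 1  [with Y=-2, A=-2]  = 1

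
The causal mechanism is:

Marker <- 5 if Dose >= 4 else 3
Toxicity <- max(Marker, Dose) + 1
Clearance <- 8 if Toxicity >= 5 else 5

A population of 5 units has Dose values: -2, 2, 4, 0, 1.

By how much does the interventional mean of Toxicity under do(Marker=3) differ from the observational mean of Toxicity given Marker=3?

0.2

The intervention sets Marker=3 in all 5 units regardless of Dose. Recomputing Toxicity per unit gives 4, 4, 5, 4, 4; average 4.2.
Conditioning on Marker=3 selects the 4 unit(s) with Dose ∈ {-2, 2, 0, 1}. Their Toxicity values: 4, 4, 4, 4. Mean = 4.
Difference = 4.2 − 4 = 0.2.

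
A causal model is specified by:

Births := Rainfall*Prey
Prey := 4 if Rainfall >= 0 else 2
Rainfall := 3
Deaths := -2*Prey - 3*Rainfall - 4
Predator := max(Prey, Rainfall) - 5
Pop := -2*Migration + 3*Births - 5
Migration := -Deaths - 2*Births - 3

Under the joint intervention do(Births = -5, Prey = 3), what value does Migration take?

26

The joint intervention fixes Births = -5, Prey = 3, removing each variable's own equation.
Deaths = -2*Prey - 3*Rainfall - 4  [with Prey=3, Rainfall=3]  = -19
Migration = -Deaths - 2*Births - 3  [with Deaths=-19, Births=-5]  = 26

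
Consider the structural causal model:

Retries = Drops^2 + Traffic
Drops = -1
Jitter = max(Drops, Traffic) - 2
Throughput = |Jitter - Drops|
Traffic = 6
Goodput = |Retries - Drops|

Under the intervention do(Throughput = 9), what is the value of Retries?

7

do(Throughput=9) replaces the equation Throughput = |Jitter - Drops| with the constant Throughput = 9.
Retries is not downstream of the intervention, so its value is determined by the original equations.
Retries = Drops^2 + Traffic  [with Drops=-1, Traffic=6]  = 7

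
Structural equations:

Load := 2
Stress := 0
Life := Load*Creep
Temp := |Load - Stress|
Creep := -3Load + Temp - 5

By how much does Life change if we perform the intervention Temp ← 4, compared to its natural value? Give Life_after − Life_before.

4

do(Temp=4) replaces the equation Temp := |Load - Stress| with the constant Temp = 4.
Creep = -3Load + Temp - 5  [with Load=2, Temp=4]  = -7
Life = Load*Creep  [with Load=2, Creep=-7]  = -14
Without intervention: Temp = |Load - Stress|  [with Load=2, Stress=0]  = 2; Creep = -3Load + Temp - 5  [with Load=2, Temp=2]  = -9; Life = Load*Creep  [with Load=2, Creep=-9]  = -18.
Change = -14 − (-18) = 4.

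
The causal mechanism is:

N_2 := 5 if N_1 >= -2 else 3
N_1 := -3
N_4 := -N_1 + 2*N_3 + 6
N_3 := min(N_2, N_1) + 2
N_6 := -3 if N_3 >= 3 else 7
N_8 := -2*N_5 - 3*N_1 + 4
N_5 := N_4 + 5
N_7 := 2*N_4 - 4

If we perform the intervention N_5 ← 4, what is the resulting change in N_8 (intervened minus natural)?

do(N_5=4) replaces the equation N_5 := N_4 + 5 with the constant N_5 = 4.
N_8 = -2*N_5 - 3*N_1 + 4  [with N_5=4, N_1=-3]  = 5
Without intervention: N_2 = 5 if N_1 >= -2 else 3  [with N_1=-3]  = 3; N_3 = min(N_2, N_1) + 2  [with N_2=3, N_1=-3]  = -1; N_4 = -N_1 + 2*N_3 + 6  [with N_1=-3, N_3=-1]  = 7; N_5 = N_4 + 5  [with N_4=7]  = 12; N_8 = -2*N_5 - 3*N_1 + 4  [with N_5=12, N_1=-3]  = -11.
Change = 5 − (-11) = 16.

16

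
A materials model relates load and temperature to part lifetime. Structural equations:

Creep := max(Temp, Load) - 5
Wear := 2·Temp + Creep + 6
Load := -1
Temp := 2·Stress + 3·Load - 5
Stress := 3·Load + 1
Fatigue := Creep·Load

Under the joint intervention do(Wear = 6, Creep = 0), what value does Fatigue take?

Setting Wear = 6, Creep = 0 by intervention discards those variables' equations.
Fatigue = Creep·Load  [with Creep=0, Load=-1]  = 0

0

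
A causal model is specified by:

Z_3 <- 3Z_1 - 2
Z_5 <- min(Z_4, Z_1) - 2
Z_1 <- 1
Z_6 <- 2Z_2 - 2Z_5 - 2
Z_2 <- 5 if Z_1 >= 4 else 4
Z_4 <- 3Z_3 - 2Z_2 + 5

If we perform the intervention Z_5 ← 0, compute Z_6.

6

The intervention breaks the incoming arrows to Z_5: Z_5 <- min(Z_4, Z_1) - 2 no longer applies, and Z_5 = 0.
Z_2 = 5 if Z_1 >= 4 else 4  [with Z_1=1]  = 4
Z_6 = 2Z_2 - 2Z_5 - 2  [with Z_2=4, Z_5=0]  = 6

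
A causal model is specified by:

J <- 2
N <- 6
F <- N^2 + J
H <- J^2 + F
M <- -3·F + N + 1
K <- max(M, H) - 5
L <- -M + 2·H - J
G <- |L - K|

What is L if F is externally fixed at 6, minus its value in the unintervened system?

The intervention breaks the incoming arrows to F: F <- N^2 + J no longer applies, and F = 6.
H = J^2 + F  [with J=2, F=6]  = 10
M = -3·F + N + 1  [with F=6, N=6]  = -11
L = -M + 2·H - J  [with M=-11, H=10, J=2]  = 29
Without intervention: F = N^2 + J  [with N=6, J=2]  = 38; H = J^2 + F  [with J=2, F=38]  = 42; M = -3·F + N + 1  [with F=38, N=6]  = -107; L = -M + 2·H - J  [with M=-107, H=42, J=2]  = 189.
Change = 29 − 189 = -160.

-160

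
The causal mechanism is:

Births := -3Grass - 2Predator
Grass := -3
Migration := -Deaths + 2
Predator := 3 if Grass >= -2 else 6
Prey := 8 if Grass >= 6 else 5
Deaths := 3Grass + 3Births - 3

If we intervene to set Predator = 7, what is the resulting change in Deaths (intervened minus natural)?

do(Predator=7) replaces the equation Predator := 3 if Grass >= -2 else 6 with the constant Predator = 7.
Births = -3Grass - 2Predator  [with Grass=-3, Predator=7]  = -5
Deaths = 3Grass + 3Births - 3  [with Grass=-3, Births=-5]  = -27
Without intervention: Predator = 3 if Grass >= -2 else 6  [with Grass=-3]  = 6; Births = -3Grass - 2Predator  [with Grass=-3, Predator=6]  = -3; Deaths = 3Grass + 3Births - 3  [with Grass=-3, Births=-3]  = -21.
Change = -27 − (-21) = -6.

-6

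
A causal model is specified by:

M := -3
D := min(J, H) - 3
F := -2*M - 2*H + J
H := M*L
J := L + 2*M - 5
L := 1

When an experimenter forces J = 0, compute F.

12

Intervening sets J = 0 and removes its equation (J := L + 2*M - 5).
H = M*L  [with M=-3, L=1]  = -3
F = -2*M - 2*H + J  [with M=-3, H=-3, J=0]  = 12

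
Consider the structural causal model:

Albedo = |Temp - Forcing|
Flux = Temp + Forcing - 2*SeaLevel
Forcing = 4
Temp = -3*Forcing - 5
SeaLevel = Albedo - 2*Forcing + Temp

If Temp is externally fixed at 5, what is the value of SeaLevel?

-2

Under do(Temp=5), the mechanism Temp = -3*Forcing - 5 is discarded; Temp is fixed at 5.
Albedo = |Temp - Forcing|  [with Temp=5, Forcing=4]  = 1
SeaLevel = Albedo - 2*Forcing + Temp  [with Albedo=1, Forcing=4, Temp=5]  = -2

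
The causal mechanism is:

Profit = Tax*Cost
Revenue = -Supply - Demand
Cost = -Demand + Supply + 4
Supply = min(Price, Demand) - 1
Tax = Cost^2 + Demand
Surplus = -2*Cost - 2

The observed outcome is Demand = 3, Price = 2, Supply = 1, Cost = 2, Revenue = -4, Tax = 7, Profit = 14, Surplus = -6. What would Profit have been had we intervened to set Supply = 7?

536

The intervention breaks the incoming arrows to Supply: Supply = min(Price, Demand) - 1 no longer applies, and Supply = 7.
Cost = -Demand + Supply + 4  [with Demand=3, Supply=7]  = 8
Tax = Cost^2 + Demand  [with Cost=8, Demand=3]  = 67
Profit = Tax*Cost  [with Tax=67, Cost=8]  = 536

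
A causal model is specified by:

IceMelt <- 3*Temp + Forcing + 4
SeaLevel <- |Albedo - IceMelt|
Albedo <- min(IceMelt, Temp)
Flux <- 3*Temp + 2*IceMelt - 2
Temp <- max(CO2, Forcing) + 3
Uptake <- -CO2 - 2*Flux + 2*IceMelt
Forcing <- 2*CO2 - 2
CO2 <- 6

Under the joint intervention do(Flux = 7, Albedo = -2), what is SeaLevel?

Setting Flux = 7, Albedo = -2 by intervention discards those variables' equations.
Forcing = 2*CO2 - 2  [with CO2=6]  = 10
Temp = max(CO2, Forcing) + 3  [with CO2=6, Forcing=10]  = 13
IceMelt = 3*Temp + Forcing + 4  [with Temp=13, Forcing=10]  = 53
SeaLevel = |Albedo - IceMelt|  [with Albedo=-2, IceMelt=53]  = 55

55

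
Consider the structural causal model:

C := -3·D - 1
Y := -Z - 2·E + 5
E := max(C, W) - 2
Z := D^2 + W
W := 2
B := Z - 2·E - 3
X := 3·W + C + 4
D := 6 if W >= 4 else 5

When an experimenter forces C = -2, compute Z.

27

do(C=-2) replaces the equation C := -3·D - 1 with the constant C = -2.
Z is not downstream of the intervention, so its value is determined by the original equations.
D = 6 if W >= 4 else 5  [with W=2]  = 5
Z = D^2 + W  [with D=5, W=2]  = 27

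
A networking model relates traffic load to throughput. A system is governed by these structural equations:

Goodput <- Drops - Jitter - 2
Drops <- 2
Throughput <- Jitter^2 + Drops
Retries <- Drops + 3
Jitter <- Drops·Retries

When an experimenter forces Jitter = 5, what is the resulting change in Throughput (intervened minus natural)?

-75

The intervention breaks the incoming arrows to Jitter: Jitter <- Drops·Retries no longer applies, and Jitter = 5.
Throughput = Jitter^2 + Drops  [with Jitter=5, Drops=2]  = 27
Without intervention: Retries = Drops + 3  [with Drops=2]  = 5; Jitter = Drops·Retries  [with Drops=2, Retries=5]  = 10; Throughput = Jitter^2 + Drops  [with Jitter=10, Drops=2]  = 102.
Change = 27 − 102 = -75.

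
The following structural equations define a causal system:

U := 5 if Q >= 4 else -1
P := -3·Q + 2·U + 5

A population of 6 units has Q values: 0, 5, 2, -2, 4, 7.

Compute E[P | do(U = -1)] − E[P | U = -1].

Under do(U=-1), U's equation is replaced by U=-1 for every unit. Per-unit P: 3, -12, -3, 9, -9, -18. Mean = -5.
E[P|U=-1] averages over only the 3 units with U=-1 (Q = 0, 2, -2): P = 3, -3, 9, mean 3.
Difference = -5 − 3 = -8.

-8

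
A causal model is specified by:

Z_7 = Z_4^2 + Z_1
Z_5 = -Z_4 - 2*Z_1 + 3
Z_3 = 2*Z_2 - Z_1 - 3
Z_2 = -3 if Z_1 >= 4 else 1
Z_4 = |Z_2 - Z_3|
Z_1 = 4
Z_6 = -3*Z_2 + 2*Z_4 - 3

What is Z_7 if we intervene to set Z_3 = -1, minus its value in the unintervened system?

-96

The intervention breaks the incoming arrows to Z_3: Z_3 = 2*Z_2 - Z_1 - 3 no longer applies, and Z_3 = -1.
Z_2 = -3 if Z_1 >= 4 else 1  [with Z_1=4]  = -3
Z_4 = |Z_2 - Z_3|  [with Z_2=-3, Z_3=-1]  = 2
Z_7 = Z_4^2 + Z_1  [with Z_4=2, Z_1=4]  = 8
Without intervention: Z_2 = -3 if Z_1 >= 4 else 1  [with Z_1=4]  = -3; Z_3 = 2*Z_2 - Z_1 - 3  [with Z_2=-3, Z_1=4]  = -13; Z_4 = |Z_2 - Z_3|  [with Z_2=-3, Z_3=-13]  = 10; Z_7 = Z_4^2 + Z_1  [with Z_4=10, Z_1=4]  = 104.
Change = 8 − 104 = -96.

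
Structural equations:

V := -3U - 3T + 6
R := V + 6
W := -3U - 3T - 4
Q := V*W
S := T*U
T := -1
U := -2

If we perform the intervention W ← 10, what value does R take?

The intervention breaks the incoming arrows to W: W := -3U - 3T - 4 no longer applies, and W = 10.
No directed path runs from W to R, so R keeps its natural value.
V = -3U - 3T + 6  [with U=-2, T=-1]  = 15
R = V + 6  [with V=15]  = 21

21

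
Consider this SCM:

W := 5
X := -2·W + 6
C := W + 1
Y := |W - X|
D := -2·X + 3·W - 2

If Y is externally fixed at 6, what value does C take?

Under do(Y=6), the mechanism Y := |W - X| is discarded; Y is fixed at 6.
Since C is not a descendant of the intervened variable, it is unaffected.
C = W + 1  [with W=5]  = 6

6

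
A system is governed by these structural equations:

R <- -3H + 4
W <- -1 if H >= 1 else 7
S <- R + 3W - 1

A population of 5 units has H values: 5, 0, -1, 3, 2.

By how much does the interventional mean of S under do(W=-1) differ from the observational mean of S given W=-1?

Under do(W=-1), W's equation is replaced by W=-1 for every unit. Per-unit S: -15, 0, 3, -9, -6. Mean = -5.4.
Conditioning on W=-1 selects the 3 unit(s) with H ∈ {5, 3, 2}. Their S values: -15, -9, -6. Mean = -10.
Difference = -5.4 − (-10) = 4.6.

4.6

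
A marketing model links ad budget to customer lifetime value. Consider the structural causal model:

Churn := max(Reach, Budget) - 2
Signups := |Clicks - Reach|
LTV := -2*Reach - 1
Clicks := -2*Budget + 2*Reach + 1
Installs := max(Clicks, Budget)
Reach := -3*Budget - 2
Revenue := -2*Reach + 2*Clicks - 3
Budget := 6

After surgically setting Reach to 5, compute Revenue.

Under do(Reach=5), the mechanism Reach := -3*Budget - 2 is discarded; Reach is fixed at 5.
Clicks = -2*Budget + 2*Reach + 1  [with Budget=6, Reach=5]  = -1
Revenue = -2*Reach + 2*Clicks - 3  [with Reach=5, Clicks=-1]  = -15

-15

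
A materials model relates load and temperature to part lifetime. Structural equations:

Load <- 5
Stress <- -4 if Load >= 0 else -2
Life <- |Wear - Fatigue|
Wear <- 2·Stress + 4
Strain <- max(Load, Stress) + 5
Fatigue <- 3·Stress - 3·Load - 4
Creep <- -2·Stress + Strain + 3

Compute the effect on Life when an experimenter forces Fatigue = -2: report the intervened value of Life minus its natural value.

-25

Intervening sets Fatigue = -2 and removes its equation (Fatigue <- 3·Stress - 3·Load - 4).
Stress = -4 if Load >= 0 else -2  [with Load=5]  = -4
Wear = 2·Stress + 4  [with Stress=-4]  = -4
Life = |Wear - Fatigue|  [with Wear=-4, Fatigue=-2]  = 2
Without intervention: Stress = -4 if Load >= 0 else -2  [with Load=5]  = -4; Wear = 2·Stress + 4  [with Stress=-4]  = -4; Fatigue = 3·Stress - 3·Load - 4  [with Stress=-4, Load=5]  = -31; Life = |Wear - Fatigue|  [with Wear=-4, Fatigue=-31]  = 27.
Change = 2 − 27 = -25.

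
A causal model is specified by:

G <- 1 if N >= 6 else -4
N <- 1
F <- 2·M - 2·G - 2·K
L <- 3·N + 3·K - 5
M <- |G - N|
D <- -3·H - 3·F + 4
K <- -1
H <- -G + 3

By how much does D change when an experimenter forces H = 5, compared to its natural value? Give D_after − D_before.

The intervention breaks the incoming arrows to H: H <- -G + 3 no longer applies, and H = 5.
G = 1 if N >= 6 else -4  [with N=1]  = -4
M = |G - N|  [with G=-4, N=1]  = 5
F = 2·M - 2·G - 2·K  [with M=5, G=-4, K=-1]  = 20
D = -3·H - 3·F + 4  [with H=5, F=20]  = -71
Without intervention: G = 1 if N >= 6 else -4  [with N=1]  = -4; H = -G + 3  [with G=-4]  = 7; M = |G - N|  [with G=-4, N=1]  = 5; F = 2·M - 2·G - 2·K  [with M=5, G=-4, K=-1]  = 20; D = -3·H - 3·F + 4  [with H=7, F=20]  = -77.
Change = -71 − (-77) = 6.

6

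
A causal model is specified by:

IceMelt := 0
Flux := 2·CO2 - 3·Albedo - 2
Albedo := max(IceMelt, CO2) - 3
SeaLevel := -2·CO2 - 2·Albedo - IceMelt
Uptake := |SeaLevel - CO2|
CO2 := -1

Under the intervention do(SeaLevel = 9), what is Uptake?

Under do(SeaLevel=9), the mechanism SeaLevel := -2·CO2 - 2·Albedo - IceMelt is discarded; SeaLevel is fixed at 9.
Uptake = |SeaLevel - CO2|  [with SeaLevel=9, CO2=-1]  = 10

10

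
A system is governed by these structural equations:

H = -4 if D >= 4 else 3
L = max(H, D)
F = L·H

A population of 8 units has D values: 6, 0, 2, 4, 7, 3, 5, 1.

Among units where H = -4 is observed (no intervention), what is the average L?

Observing H=-4 restricts to units where H's equation naturally yields -4: D ∈ {6, 4, 7, 5}. In that subpopulation L = 6, 4, 7, 5, mean 5.5.

5.5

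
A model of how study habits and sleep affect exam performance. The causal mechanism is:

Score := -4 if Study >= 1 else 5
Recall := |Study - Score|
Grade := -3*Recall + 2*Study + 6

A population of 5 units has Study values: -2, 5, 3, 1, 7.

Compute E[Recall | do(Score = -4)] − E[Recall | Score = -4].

-1.2

Every unit gets Score=-4 under the intervention. Recall values become 2, 9, 7, 5, 11; E[Recall|do(Score=-4)] = 6.8.
Observing Score=-4 restricts to units where Score's equation naturally yields -4: Study ∈ {5, 3, 1, 7}. In that subpopulation Recall = 9, 7, 5, 11, mean 8.
Difference = 6.8 − 8 = -1.2.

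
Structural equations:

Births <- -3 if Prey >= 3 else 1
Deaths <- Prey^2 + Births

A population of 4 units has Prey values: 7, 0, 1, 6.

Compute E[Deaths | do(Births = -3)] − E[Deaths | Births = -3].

-21

Under do(Births=-3), Births's equation is replaced by Births=-3 for every unit. Per-unit Deaths: 46, -3, -2, 33. Mean = 18.5.
Conditioning on Births=-3 selects the 2 unit(s) with Prey ∈ {7, 6}. Their Deaths values: 46, 33. Mean = 39.5.
Difference = 18.5 − 39.5 = -21.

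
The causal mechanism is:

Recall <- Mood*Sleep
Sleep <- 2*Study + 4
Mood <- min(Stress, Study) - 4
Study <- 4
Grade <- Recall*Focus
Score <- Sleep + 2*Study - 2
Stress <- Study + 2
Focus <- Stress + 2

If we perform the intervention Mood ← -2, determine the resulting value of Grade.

Intervening sets Mood = -2 and removes its equation (Mood <- min(Stress, Study) - 4).
Sleep = 2*Study + 4  [with Study=4]  = 12
Stress = Study + 2  [with Study=4]  = 6
Focus = Stress + 2  [with Stress=6]  = 8
Recall = Mood*Sleep  [with Mood=-2, Sleep=12]  = -24
Grade = Recall*Focus  [with Recall=-24, Focus=8]  = -192

-192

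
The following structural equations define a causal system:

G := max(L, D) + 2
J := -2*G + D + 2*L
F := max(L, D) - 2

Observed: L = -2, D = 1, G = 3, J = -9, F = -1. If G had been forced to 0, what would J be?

-3

The intervention breaks the incoming arrows to G: G := max(L, D) + 2 no longer applies, and G = 0.
J = -2*G + D + 2*L  [with G=0, D=1, L=-2]  = -3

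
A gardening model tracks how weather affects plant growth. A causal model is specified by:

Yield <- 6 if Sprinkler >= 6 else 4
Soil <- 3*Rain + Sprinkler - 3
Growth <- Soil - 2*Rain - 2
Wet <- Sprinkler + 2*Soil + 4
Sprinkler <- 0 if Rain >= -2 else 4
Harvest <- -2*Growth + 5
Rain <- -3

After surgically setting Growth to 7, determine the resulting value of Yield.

4

The intervention breaks the incoming arrows to Growth: Growth <- Soil - 2*Rain - 2 no longer applies, and Growth = 7.
Since Yield is not a descendant of the intervened variable, it is unaffected.
Sprinkler = 0 if Rain >= -2 else 4  [with Rain=-3]  = 4
Yield = 6 if Sprinkler >= 6 else 4  [with Sprinkler=4]  = 4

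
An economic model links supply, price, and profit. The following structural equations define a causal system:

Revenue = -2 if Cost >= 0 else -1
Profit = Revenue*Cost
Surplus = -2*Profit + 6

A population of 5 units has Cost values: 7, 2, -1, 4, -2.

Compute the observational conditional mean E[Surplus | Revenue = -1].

3

Conditioning on Revenue=-1 selects the 2 unit(s) with Cost ∈ {-1, -2}. Their Surplus values: 4, 2. Mean = 3.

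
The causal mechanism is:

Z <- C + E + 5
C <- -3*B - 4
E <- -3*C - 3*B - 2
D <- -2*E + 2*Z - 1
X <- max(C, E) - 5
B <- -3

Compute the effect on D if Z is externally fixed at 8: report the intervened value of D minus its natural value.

12

Under do(Z=8), the mechanism Z <- C + E + 5 is discarded; Z is fixed at 8.
C = -3*B - 4  [with B=-3]  = 5
E = -3*C - 3*B - 2  [with C=5, B=-3]  = -8
D = -2*E + 2*Z - 1  [with E=-8, Z=8]  = 31
Without intervention: C = -3*B - 4  [with B=-3]  = 5; E = -3*C - 3*B - 2  [with C=5, B=-3]  = -8; Z = C + E + 5  [with C=5, E=-8]  = 2; D = -2*E + 2*Z - 1  [with E=-8, Z=2]  = 19.
Change = 31 − 19 = 12.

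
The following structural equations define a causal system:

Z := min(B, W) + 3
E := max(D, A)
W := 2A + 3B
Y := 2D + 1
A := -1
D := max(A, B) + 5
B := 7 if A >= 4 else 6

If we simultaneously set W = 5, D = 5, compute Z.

The joint intervention fixes W = 5, D = 5, removing each variable's own equation.
B = 7 if A >= 4 else 6  [with A=-1]  = 6
Z = min(B, W) + 3  [with B=6, W=5]  = 8

8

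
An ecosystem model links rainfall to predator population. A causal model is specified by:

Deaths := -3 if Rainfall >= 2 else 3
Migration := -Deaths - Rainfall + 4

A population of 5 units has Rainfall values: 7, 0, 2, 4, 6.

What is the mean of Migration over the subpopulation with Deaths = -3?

Conditioning on Deaths=-3 selects the 4 unit(s) with Rainfall ∈ {7, 2, 4, 6}. Their Migration values: 0, 5, 3, 1. Mean = 2.25.

2.25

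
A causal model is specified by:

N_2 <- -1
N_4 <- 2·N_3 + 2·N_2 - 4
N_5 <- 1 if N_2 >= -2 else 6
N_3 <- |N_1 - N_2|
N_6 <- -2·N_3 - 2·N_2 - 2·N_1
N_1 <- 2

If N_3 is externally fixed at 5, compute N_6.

-12

The intervention breaks the incoming arrows to N_3: N_3 <- |N_1 - N_2| no longer applies, and N_3 = 5.
N_6 = -2·N_3 - 2·N_2 - 2·N_1  [with N_3=5, N_2=-1, N_1=2]  = -12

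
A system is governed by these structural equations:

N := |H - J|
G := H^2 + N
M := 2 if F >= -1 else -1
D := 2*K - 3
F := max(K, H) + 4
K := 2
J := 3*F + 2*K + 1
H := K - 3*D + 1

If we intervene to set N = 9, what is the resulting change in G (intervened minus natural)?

Intervening sets N = 9 and removes its equation (N := |H - J|).
D = 2*K - 3  [with K=2]  = 1
H = K - 3*D + 1  [with K=2, D=1]  = 0
G = H^2 + N  [with H=0, N=9]  = 9
Without intervention: D = 2*K - 3  [with K=2]  = 1; H = K - 3*D + 1  [with K=2, D=1]  = 0; F = max(K, H) + 4  [with K=2, H=0]  = 6; J = 3*F + 2*K + 1  [with F=6, K=2]  = 23; N = |H - J|  [with H=0, J=23]  = 23; G = H^2 + N  [with H=0, N=23]  = 23.
Change = 9 − 23 = -14.

-14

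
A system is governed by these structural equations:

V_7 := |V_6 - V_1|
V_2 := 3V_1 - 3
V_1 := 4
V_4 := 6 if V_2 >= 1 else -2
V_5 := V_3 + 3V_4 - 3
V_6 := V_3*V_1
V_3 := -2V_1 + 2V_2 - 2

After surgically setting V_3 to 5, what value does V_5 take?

20

do(V_3=5) replaces the equation V_3 := -2V_1 + 2V_2 - 2 with the constant V_3 = 5.
V_2 = 3V_1 - 3  [with V_1=4]  = 9
V_4 = 6 if V_2 >= 1 else -2  [with V_2=9]  = 6
V_5 = V_3 + 3V_4 - 3  [with V_3=5, V_4=6]  = 20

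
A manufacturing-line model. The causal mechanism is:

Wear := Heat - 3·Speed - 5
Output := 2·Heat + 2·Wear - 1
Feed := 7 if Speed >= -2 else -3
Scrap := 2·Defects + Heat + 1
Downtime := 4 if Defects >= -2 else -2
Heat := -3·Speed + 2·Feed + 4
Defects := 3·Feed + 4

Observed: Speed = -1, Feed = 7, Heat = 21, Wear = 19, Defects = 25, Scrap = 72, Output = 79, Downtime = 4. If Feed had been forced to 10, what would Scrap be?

96

Under do(Feed=10), the mechanism Feed := 7 if Speed >= -2 else -3 is discarded; Feed is fixed at 10.
Heat = -3·Speed + 2·Feed + 4  [with Speed=-1, Feed=10]  = 27
Defects = 3·Feed + 4  [with Feed=10]  = 34
Scrap = 2·Defects + Heat + 1  [with Defects=34, Heat=27]  = 96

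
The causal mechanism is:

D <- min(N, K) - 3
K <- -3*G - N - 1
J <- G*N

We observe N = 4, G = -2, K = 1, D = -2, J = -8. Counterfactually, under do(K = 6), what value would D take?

The intervention breaks the incoming arrows to K: K <- -3*G - N - 1 no longer applies, and K = 6.
D = min(N, K) - 3  [with N=4, K=6]  = 1

1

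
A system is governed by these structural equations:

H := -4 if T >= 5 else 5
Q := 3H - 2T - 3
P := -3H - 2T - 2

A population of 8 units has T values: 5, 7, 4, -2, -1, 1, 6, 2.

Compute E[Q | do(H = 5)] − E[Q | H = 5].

The intervention sets H=5 in all 8 units regardless of T. Recomputing Q per unit gives 2, -2, 4, 16, 14, 10, 0, 8; average 6.5.
Conditioning on H=5 selects the 5 unit(s) with T ∈ {4, -2, -1, 1, 2}. Their Q values: 4, 16, 14, 10, 8. Mean = 10.4.
Difference = 6.5 − 10.4 = -3.9.

-3.9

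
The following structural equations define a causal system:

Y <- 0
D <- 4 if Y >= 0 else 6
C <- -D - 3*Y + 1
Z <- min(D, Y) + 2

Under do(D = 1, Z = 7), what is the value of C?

0

Setting D = 1, Z = 7 by intervention discards those variables' equations.
C = -D - 3*Y + 1  [with D=1, Y=0]  = 0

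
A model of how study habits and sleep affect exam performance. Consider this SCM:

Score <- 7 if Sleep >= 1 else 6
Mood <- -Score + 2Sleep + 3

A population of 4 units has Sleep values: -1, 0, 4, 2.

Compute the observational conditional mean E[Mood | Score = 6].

-4

Conditioning on Score=6 selects the 2 unit(s) with Sleep ∈ {-1, 0}. Their Mood values: -5, -3. Mean = -4.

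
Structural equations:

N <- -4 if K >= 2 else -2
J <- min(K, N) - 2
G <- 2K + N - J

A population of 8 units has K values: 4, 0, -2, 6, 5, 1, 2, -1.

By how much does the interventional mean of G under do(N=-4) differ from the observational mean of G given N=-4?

-4.75

Every unit gets N=-4 under the intervention. G values become 10, 2, -2, 14, 12, 4, 6, 0; E[G|do(N=-4)] = 5.75.
Conditioning on N=-4 selects the 4 unit(s) with K ∈ {4, 6, 5, 2}. Their G values: 10, 14, 12, 6. Mean = 10.5.
Difference = 5.75 − 10.5 = -4.75.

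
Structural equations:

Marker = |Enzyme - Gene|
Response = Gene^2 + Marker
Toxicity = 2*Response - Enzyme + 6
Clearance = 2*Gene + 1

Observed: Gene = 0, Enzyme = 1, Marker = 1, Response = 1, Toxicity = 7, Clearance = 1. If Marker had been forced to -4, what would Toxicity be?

do(Marker=-4) replaces the equation Marker = |Enzyme - Gene| with the constant Marker = -4.
Response = Gene^2 + Marker  [with Gene=0, Marker=-4]  = -4
Toxicity = 2*Response - Enzyme + 6  [with Response=-4, Enzyme=1]  = -3

-3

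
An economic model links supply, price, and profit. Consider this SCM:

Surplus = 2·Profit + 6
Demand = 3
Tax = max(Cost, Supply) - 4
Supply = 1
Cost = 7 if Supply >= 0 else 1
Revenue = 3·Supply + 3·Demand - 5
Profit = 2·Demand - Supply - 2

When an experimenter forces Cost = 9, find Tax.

5

do(Cost=9) replaces the equation Cost = 7 if Supply >= 0 else 1 with the constant Cost = 9.
Tax = max(Cost, Supply) - 4  [with Cost=9, Supply=1]  = 5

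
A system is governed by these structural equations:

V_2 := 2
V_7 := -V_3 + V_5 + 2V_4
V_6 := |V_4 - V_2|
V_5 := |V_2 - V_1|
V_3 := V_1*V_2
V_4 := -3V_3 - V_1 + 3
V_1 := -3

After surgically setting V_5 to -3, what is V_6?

22

The intervention breaks the incoming arrows to V_5: V_5 := |V_2 - V_1| no longer applies, and V_5 = -3.
Since V_6 is not a descendant of the intervened variable, it is unaffected.
V_3 = V_1*V_2  [with V_1=-3, V_2=2]  = -6
V_4 = -3V_3 - V_1 + 3  [with V_3=-6, V_1=-3]  = 24
V_6 = |V_4 - V_2|  [with V_4=24, V_2=2]  = 22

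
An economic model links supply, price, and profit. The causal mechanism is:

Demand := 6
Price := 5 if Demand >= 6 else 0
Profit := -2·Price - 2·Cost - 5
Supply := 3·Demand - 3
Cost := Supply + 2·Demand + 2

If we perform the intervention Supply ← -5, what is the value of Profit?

do(Supply=-5) replaces the equation Supply := 3·Demand - 3 with the constant Supply = -5.
Price = 5 if Demand >= 6 else 0  [with Demand=6]  = 5
Cost = Supply + 2·Demand + 2  [with Supply=-5, Demand=6]  = 9
Profit = -2·Price - 2·Cost - 5  [with Price=5, Cost=9]  = -33

-33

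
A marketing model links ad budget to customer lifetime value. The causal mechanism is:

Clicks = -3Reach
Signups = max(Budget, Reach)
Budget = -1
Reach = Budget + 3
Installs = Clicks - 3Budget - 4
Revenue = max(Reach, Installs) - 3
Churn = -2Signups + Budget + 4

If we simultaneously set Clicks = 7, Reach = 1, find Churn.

1

Setting Clicks = 7, Reach = 1 by intervention discards those variables' equations.
Signups = max(Budget, Reach)  [with Budget=-1, Reach=1]  = 1
Churn = -2Signups + Budget + 4  [with Signups=1, Budget=-1]  = 1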